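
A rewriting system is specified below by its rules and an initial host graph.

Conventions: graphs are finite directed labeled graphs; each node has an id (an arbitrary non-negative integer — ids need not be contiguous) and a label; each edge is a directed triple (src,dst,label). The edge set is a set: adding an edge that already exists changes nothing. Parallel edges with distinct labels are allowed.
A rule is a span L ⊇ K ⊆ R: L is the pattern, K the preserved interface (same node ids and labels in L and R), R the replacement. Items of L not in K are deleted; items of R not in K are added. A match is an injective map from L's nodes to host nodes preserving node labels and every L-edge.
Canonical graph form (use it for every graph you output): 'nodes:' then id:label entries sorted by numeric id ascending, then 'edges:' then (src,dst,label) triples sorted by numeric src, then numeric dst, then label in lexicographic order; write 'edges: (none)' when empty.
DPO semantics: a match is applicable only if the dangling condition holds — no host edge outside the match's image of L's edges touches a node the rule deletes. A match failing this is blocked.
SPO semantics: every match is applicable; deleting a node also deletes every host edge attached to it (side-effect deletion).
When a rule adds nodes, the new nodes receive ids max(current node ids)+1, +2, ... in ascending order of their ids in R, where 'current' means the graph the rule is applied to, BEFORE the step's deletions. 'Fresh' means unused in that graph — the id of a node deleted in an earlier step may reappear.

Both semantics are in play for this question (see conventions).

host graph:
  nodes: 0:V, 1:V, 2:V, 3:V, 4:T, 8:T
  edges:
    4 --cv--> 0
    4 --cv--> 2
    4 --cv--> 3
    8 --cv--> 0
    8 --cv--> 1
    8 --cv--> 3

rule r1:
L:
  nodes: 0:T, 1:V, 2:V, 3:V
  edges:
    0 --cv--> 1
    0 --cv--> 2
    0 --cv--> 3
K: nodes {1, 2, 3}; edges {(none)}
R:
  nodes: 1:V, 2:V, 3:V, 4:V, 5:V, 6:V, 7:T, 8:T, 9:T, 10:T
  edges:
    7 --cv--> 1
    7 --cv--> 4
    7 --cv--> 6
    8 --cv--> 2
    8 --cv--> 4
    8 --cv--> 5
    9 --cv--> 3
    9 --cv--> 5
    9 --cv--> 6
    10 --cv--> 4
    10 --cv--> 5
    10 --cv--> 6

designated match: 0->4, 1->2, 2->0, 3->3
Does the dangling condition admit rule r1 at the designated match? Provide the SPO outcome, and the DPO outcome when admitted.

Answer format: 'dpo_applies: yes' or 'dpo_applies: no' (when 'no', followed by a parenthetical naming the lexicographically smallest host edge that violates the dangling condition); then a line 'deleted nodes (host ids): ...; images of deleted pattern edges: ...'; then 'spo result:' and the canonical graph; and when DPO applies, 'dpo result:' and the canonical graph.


dpo_applies: yes
deleted nodes (host ids): 4; images of deleted pattern edges: (4,0,cv); (4,2,cv); (4,3,cv)
spo result:
nodes: 0:V, 1:V, 2:V, 3:V, 8:T, 9:V, 10:V, 11:V, 12:T, 13:T, 14:T, 15:T
edges: (8,0,cv); (8,1,cv); (8,3,cv); (12,2,cv); (12,9,cv); (12,11,cv); (13,0,cv); (13,9,cv); (13,10,cv); (14,3,cv); (14,10,cv); (14,11,cv); (15,9,cv); (15,10,cv); (15,11,cv)
dpo result:
nodes: 0:V, 1:V, 2:V, 3:V, 8:T, 9:V, 10:V, 11:V, 12:T, 13:T, 14:T, 15:T
edges: (8,0,cv); (8,1,cv); (8,3,cv); (12,2,cv); (12,9,cv); (12,11,cv); (13,0,cv); (13,9,cv); (13,10,cv); (14,3,cv); (14,10,cv); (14,11,cv); (15,9,cv); (15,10,cv); (15,11,cv)


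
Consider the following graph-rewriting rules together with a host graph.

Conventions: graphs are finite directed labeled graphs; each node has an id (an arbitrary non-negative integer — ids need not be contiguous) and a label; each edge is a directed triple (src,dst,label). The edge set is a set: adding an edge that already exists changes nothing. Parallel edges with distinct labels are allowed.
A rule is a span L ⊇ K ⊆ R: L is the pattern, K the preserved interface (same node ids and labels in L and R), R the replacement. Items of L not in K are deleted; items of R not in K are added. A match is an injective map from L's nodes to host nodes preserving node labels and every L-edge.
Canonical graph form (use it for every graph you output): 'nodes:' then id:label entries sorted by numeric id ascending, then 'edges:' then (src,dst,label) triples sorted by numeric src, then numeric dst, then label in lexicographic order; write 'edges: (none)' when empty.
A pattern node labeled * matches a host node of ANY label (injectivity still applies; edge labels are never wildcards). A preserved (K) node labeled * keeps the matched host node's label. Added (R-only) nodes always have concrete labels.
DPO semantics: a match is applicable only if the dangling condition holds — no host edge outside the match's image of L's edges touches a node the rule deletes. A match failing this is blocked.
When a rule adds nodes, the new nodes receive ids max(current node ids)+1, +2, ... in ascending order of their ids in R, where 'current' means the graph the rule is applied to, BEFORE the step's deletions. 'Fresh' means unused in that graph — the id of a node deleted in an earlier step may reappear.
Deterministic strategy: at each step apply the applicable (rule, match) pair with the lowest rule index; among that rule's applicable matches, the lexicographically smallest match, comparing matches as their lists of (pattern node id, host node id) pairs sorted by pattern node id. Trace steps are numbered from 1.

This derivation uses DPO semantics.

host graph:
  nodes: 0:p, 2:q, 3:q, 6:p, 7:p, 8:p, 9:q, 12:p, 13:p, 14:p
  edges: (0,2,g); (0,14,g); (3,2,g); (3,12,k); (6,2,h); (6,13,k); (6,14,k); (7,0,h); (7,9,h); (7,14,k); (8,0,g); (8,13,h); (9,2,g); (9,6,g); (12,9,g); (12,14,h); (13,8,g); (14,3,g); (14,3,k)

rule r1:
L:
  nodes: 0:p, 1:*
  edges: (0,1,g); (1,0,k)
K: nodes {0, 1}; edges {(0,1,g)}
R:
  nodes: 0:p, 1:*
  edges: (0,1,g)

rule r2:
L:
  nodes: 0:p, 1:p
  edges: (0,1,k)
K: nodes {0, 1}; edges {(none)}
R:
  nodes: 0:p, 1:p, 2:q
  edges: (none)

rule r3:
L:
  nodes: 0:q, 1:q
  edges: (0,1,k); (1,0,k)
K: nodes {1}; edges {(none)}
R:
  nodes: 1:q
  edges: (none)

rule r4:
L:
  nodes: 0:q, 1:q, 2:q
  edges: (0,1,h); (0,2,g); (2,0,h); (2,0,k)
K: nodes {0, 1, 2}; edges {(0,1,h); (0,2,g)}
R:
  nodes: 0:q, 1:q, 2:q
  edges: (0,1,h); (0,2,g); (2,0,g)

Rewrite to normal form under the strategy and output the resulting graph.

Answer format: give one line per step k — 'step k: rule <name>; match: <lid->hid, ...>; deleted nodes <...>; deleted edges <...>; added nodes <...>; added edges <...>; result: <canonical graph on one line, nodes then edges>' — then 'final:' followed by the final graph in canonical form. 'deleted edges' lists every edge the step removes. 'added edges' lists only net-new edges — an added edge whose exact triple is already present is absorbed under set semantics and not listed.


step 1: rule r2; match: 0->6, 1->13; deleted nodes (none); deleted edges (6,13,k); added nodes 15; added edges (none); result: nodes: 0:p, 2:q, 3:q, 6:p, 7:p, 8:p, 9:q, 12:p, 13:p, 14:p, 15:q edges: (0,2,g); (0,14,g); (3,2,g); (3,12,k); (6,2,h); (6,14,k); (7,0,h); (7,9,h); (7,14,k); (8,0,g); (8,13,h); (9,2,g); (9,6,g); (12,9,g); (12,14,h); (13,8,g); (14,3,g); (14,3,k)
step 2: rule r2; match: 0->6, 1->14; deleted nodes (none); deleted edges (6,14,k); added nodes 16; added edges (none); result: nodes: 0:p, 2:q, 3:q, 6:p, 7:p, 8:p, 9:q, 12:p, 13:p, 14:p, 15:q, 16:q edges: (0,2,g); (0,14,g); (3,2,g); (3,12,k); (6,2,h); (7,0,h); (7,9,h); (7,14,k); (8,0,g); (8,13,h); (9,2,g); (9,6,g); (12,9,g); (12,14,h); (13,8,g); (14,3,g); (14,3,k)
step 3: rule r2; match: 0->7, 1->14; deleted nodes (none); deleted edges (7,14,k); added nodes 17; added edges (none); result: nodes: 0:p, 2:q, 3:q, 6:p, 7:p, 8:p, 9:q, 12:p, 13:p, 14:p, 15:q, 16:q, 17:q edges: (0,2,g); (0,14,g); (3,2,g); (3,12,k); (6,2,h); (7,0,h); (7,9,h); (8,0,g); (8,13,h); (9,2,g); (9,6,g); (12,9,g); (12,14,h); (13,8,g); (14,3,g); (14,3,k)
final:
nodes: 0:p, 2:q, 3:q, 6:p, 7:p, 8:p, 9:q, 12:p, 13:p, 14:p, 15:q, 16:q, 17:q
edges: (0,2,g); (0,14,g); (3,2,g); (3,12,k); (6,2,h); (7,0,h); (7,9,h); (8,0,g); (8,13,h); (9,2,g); (9,6,g); (12,9,g); (12,14,h); (13,8,g); (14,3,g); (14,3,k)


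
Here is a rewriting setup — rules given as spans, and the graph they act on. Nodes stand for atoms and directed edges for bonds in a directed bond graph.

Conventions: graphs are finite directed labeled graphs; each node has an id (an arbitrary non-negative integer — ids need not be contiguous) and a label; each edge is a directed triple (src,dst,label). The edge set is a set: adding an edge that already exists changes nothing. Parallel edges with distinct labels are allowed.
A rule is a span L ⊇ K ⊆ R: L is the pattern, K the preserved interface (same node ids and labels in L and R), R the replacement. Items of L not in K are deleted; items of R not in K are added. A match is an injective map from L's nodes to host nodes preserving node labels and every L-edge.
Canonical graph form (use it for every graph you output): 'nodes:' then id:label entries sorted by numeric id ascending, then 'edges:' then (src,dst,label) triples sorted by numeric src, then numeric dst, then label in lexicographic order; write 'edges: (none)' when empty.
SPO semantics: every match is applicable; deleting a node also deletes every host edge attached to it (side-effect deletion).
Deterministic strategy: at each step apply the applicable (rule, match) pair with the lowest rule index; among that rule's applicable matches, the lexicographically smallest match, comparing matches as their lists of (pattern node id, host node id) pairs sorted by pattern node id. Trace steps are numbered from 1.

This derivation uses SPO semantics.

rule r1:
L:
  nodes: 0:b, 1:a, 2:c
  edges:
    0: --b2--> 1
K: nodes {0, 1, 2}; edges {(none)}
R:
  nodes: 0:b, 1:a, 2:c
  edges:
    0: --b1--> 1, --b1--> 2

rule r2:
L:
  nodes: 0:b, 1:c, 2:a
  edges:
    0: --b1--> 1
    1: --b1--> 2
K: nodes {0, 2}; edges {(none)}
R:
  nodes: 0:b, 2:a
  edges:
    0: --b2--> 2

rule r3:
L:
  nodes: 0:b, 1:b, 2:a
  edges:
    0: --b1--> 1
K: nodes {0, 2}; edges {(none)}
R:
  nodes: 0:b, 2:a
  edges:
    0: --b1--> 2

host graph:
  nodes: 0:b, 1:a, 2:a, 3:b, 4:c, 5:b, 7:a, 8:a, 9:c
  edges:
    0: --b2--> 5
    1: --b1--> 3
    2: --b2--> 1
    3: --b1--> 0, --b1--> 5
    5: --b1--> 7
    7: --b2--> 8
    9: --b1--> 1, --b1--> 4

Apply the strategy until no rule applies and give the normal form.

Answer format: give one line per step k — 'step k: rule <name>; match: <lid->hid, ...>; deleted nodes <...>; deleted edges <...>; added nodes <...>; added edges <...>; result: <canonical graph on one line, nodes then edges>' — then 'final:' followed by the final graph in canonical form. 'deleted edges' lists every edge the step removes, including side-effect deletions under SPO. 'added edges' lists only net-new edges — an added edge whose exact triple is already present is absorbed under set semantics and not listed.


step 1: rule r3; match: 0->3, 1->0, 2->1; deleted nodes 0; deleted edges (0,5,b2); (3,0,b1); added nodes (none); added edges (3,1,b1); result: nodes: 1:a, 2:a, 3:b, 4:c, 5:b, 7:a, 8:a, 9:c edges: (1,3,b1); (2,1,b2); (3,1,b1); (3,5,b1); (5,7,b1); (7,8,b2); (9,1,b1); (9,4,b1)
step 2: rule r3; match: 0->3, 1->5, 2->1; deleted nodes 5; deleted edges (3,5,b1); (5,7,b1); added nodes (none); added edges (none); result: nodes: 1:a, 2:a, 3:b, 4:c, 7:a, 8:a, 9:c edges: (1,3,b1); (2,1,b2); (3,1,b1); (7,8,b2); (9,1,b1); (9,4,b1)
final:
nodes: 1:a, 2:a, 3:b, 4:c, 7:a, 8:a, 9:c
edges: (1,3,b1); (2,1,b2); (3,1,b1); (7,8,b2); (9,1,b1); (9,4,b1)


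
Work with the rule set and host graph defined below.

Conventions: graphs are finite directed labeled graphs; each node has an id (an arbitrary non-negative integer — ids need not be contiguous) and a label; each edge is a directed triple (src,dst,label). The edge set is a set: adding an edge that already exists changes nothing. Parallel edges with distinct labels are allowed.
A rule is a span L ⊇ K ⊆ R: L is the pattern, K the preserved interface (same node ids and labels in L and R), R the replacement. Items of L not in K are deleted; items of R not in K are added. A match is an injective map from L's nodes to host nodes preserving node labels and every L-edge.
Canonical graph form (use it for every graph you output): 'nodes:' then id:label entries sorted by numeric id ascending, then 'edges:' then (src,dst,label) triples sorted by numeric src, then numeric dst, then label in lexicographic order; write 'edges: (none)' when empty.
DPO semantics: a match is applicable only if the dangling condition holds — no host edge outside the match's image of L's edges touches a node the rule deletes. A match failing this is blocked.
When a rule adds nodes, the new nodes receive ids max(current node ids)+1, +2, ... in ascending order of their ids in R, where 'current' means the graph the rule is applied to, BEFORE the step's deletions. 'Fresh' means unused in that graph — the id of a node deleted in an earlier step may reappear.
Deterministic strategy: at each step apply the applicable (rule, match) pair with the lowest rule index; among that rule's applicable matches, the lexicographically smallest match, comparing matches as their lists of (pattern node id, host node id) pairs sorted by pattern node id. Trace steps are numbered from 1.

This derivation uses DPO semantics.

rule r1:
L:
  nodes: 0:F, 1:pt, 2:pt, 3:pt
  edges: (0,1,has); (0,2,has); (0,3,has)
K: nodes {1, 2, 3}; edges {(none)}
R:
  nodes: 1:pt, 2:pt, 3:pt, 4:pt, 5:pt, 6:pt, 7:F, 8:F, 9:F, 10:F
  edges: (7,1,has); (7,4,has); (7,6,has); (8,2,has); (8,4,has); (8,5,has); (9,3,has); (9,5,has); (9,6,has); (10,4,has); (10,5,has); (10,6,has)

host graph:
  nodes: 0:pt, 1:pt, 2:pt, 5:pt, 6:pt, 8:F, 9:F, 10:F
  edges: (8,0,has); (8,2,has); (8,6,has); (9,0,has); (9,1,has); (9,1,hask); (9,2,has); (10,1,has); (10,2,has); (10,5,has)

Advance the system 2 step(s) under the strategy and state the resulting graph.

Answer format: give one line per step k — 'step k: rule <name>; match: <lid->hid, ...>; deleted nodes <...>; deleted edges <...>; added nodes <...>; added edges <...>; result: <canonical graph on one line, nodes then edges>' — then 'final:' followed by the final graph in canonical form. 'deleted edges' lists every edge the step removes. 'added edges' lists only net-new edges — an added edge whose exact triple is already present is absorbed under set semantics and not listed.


step 1: rule r1; match: 0->8, 1->0, 2->2, 3->6; deleted nodes 8; deleted edges (8,0,has); (8,2,has); (8,6,has); added nodes 11, 12, 13, 14, 15, 16, 17; added edges (14,0,has); (14,11,has); (14,13,has); (15,2,has); (15,11,has); (15,12,has); (16,6,has); (16,12,has); (16,13,has); (17,11,has); (17,12,has); (17,13,has); result: nodes: 0:pt, 1:pt, 2:pt, 5:pt, 6:pt, 9:F, 10:F, 11:pt, 12:pt, 13:pt, 14:F, 15:F, 16:F, 17:F edges: (9,0,has); (9,1,has); (9,1,hask); (9,2,has); (10,1,has); (10,2,has); (10,5,has); (14,0,has); (14,11,has); (14,13,has); (15,2,has); (15,11,has); (15,12,has); (16,6,has); (16,12,has); (16,13,has); (17,11,has); (17,12,has); (17,13,has)
step 2: rule r1; match: 0->10, 1->1, 2->2, 3->5; deleted nodes 10; deleted edges (10,1,has); (10,2,has); (10,5,has); added nodes 18, 19, 20, 21, 22, 23, 24; added edges (21,1,has); (21,18,has); (21,20,has); (22,2,has); (22,18,has); (22,19,has); (23,5,has); (23,19,has); (23,20,has); (24,18,has); (24,19,has); (24,20,has); result: nodes: 0:pt, 1:pt, 2:pt, 5:pt, 6:pt, 9:F, 11:pt, 12:pt, 13:pt, 14:F, 15:F, 16:F, 17:F, 18:pt, 19:pt, 20:pt, 21:F, 22:F, 23:F, 24:F edges: (9,0,has); (9,1,has); (9,1,hask); (9,2,has); (14,0,has); (14,11,has); (14,13,has); (15,2,has); (15,11,has); (15,12,has); (16,6,has); (16,12,has); (16,13,has); (17,11,has); (17,12,has); (17,13,has); (21,1,has); (21,18,has); (21,20,has); (22,2,has); (22,18,has); (22,19,has); (23,5,has); (23,19,has); (23,20,has); (24,18,has); (24,19,has); (24,20,has)
final:
nodes: 0:pt, 1:pt, 2:pt, 5:pt, 6:pt, 9:F, 11:pt, 12:pt, 13:pt, 14:F, 15:F, 16:F, 17:F, 18:pt, 19:pt, 20:pt, 21:F, 22:F, 23:F, 24:F
edges: (9,0,has); (9,1,has); (9,1,hask); (9,2,has); (14,0,has); (14,11,has); (14,13,has); (15,2,has); (15,11,has); (15,12,has); (16,6,has); (16,12,has); (16,13,has); (17,11,has); (17,12,has); (17,13,has); (21,1,has); (21,18,has); (21,20,has); (22,2,has); (22,18,has); (22,19,has); (23,5,has); (23,19,has); (23,20,has); (24,18,has); (24,19,has); (24,20,has)


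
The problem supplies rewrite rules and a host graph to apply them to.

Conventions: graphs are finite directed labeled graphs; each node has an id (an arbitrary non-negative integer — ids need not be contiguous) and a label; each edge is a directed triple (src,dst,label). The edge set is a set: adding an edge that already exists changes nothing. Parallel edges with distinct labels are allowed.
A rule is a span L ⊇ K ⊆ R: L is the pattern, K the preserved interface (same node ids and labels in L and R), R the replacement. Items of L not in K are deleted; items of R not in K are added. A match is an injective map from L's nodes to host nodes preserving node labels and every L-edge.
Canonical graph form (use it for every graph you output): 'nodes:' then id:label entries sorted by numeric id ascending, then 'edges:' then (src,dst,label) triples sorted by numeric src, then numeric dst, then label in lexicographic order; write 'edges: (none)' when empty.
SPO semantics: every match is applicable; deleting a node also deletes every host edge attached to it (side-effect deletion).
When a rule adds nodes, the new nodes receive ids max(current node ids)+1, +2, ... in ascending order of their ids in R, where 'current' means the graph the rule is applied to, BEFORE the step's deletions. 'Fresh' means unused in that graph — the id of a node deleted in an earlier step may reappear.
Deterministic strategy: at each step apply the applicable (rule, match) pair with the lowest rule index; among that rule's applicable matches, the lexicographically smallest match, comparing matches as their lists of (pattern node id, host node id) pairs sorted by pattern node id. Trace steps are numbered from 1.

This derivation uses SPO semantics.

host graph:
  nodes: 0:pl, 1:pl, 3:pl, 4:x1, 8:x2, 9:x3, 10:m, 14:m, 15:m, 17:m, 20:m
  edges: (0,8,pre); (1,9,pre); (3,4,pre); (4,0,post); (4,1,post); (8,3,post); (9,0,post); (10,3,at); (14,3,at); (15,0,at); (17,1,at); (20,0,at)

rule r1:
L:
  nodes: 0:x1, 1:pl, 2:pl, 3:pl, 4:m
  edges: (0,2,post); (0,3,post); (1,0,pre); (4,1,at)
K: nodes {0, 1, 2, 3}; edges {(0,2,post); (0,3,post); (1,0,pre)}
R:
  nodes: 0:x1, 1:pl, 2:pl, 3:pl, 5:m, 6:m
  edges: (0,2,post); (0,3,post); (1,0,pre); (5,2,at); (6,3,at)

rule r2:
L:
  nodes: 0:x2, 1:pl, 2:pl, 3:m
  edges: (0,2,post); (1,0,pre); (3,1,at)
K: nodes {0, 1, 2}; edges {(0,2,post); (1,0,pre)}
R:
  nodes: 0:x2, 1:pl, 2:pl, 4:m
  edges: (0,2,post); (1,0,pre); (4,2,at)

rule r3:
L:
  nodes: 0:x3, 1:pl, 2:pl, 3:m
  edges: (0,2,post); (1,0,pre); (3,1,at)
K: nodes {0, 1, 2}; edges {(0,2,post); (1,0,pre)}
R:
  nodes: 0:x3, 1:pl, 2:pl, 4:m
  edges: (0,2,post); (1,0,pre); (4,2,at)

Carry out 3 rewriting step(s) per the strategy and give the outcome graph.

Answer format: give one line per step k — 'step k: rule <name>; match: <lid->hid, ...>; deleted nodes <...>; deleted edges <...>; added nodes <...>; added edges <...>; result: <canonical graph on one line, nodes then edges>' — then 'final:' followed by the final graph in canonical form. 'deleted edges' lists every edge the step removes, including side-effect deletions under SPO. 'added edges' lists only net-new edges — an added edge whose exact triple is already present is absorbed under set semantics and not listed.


step 1: rule r1; match: 0->4, 1->3, 2->0, 3->1, 4->10; deleted nodes 10; deleted edges (10,3,at); added nodes 21, 22; added edges (21,0,at); (22,1,at); result: nodes: 0:pl, 1:pl, 3:pl, 4:x1, 8:x2, 9:x3, 14:m, 15:m, 17:m, 20:m, 21:m, 22:m edges: (0,8,pre); (1,9,pre); (3,4,pre); (4,0,post); (4,1,post); (8,3,post); (9,0,post); (14,3,at); (15,0,at); (17,1,at); (20,0,at); (21,0,at); (22,1,at)
step 2: rule r1; match: 0->4, 1->3, 2->0, 3->1, 4->14; deleted nodes 14; deleted edges (14,3,at); added nodes 23, 24; added edges (23,0,at); (24,1,at); result: nodes: 0:pl, 1:pl, 3:pl, 4:x1, 8:x2, 9:x3, 15:m, 17:m, 20:m, 21:m, 22:m, 23:m, 24:m edges: (0,8,pre); (1,9,pre); (3,4,pre); (4,0,post); (4,1,post); (8,3,post); (9,0,post); (15,0,at); (17,1,at); (20,0,at); (21,0,at); (22,1,at); (23,0,at); (24,1,at)
step 3: rule r2; match: 0->8, 1->0, 2->3, 3->15; deleted nodes 15; deleted edges (15,0,at); added nodes 25; added edges (25,3,at); result: nodes: 0:pl, 1:pl, 3:pl, 4:x1, 8:x2, 9:x3, 17:m, 20:m, 21:m, 22:m, 23:m, 24:m, 25:m edges: (0,8,pre); (1,9,pre); (3,4,pre); (4,0,post); (4,1,post); (8,3,post); (9,0,post); (17,1,at); (20,0,at); (21,0,at); (22,1,at); (23,0,at); (24,1,at); (25,3,at)
final:
nodes: 0:pl, 1:pl, 3:pl, 4:x1, 8:x2, 9:x3, 17:m, 20:m, 21:m, 22:m, 23:m, 24:m, 25:m
edges: (0,8,pre); (1,9,pre); (3,4,pre); (4,0,post); (4,1,post); (8,3,post); (9,0,post); (17,1,at); (20,0,at); (21,0,at); (22,1,at); (23,0,at); (24,1,at); (25,3,at)


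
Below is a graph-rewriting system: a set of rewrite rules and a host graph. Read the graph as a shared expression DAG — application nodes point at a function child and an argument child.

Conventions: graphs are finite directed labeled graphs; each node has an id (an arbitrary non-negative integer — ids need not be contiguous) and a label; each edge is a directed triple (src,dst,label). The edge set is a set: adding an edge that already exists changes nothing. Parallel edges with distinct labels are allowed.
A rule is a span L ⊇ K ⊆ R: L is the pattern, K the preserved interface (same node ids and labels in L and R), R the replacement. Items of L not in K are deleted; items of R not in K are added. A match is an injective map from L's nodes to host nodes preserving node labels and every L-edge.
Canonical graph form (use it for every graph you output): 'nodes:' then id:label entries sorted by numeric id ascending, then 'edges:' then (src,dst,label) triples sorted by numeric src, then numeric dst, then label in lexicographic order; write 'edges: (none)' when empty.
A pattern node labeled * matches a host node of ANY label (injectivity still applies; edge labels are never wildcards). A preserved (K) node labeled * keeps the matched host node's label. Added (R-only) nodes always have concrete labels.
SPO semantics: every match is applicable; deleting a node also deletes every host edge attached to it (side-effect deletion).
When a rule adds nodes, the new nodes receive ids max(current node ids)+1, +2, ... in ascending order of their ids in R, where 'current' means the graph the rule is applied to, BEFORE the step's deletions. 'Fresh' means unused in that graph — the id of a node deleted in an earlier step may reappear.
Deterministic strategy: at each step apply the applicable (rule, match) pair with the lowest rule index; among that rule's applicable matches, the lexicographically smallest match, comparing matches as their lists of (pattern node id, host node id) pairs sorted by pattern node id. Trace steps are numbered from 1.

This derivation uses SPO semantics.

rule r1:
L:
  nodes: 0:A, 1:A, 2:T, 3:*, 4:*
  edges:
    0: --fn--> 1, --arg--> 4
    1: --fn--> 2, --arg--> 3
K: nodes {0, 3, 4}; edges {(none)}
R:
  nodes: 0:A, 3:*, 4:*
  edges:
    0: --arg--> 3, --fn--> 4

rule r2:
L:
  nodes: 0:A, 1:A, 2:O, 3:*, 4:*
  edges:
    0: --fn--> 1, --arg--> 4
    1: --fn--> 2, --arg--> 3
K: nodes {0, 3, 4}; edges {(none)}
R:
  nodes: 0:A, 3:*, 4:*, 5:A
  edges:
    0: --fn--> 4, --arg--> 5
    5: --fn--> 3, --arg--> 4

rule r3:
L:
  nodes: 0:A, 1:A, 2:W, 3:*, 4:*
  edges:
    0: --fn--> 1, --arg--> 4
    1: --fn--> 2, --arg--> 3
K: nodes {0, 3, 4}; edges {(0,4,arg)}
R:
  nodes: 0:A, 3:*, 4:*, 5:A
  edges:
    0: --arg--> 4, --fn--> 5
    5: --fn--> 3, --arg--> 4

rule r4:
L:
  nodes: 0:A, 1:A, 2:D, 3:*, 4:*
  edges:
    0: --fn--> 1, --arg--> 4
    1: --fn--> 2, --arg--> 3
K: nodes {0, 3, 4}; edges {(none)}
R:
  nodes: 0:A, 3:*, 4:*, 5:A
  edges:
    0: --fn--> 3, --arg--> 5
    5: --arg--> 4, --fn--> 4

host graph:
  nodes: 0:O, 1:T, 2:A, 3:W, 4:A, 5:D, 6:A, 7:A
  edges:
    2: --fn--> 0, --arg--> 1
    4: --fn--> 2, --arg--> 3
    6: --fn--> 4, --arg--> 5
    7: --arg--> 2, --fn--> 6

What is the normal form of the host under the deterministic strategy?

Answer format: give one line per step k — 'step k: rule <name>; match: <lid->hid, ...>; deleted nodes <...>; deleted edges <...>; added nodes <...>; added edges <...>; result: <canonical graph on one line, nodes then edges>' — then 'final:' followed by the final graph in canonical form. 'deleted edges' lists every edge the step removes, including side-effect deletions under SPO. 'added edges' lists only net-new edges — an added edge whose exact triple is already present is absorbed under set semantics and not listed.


step 1: rule r2; match: 0->4, 1->2, 2->0, 3->1, 4->3; deleted nodes 0, 2; deleted edges (2,0,fn); (2,1,arg); (4,2,fn); (4,3,arg); (7,2,arg); added nodes 8; added edges (4,3,fn); (4,8,arg); (8,1,fn); (8,3,arg); result: nodes: 1:T, 3:W, 4:A, 5:D, 6:A, 7:A, 8:A edges: (4,3,fn); (4,8,arg); (6,4,fn); (6,5,arg); (7,6,fn); (8,1,fn); (8,3,arg)
step 2: rule r3; match: 0->6, 1->4, 2->3, 3->8, 4->5; deleted nodes 3, 4; deleted edges (4,3,fn); (4,8,arg); (6,4,fn); (8,3,arg); added nodes 9; added edges (6,9,fn); (9,5,arg); (9,8,fn); result: nodes: 1:T, 5:D, 6:A, 7:A, 8:A, 9:A edges: (6,5,arg); (6,9,fn); (7,6,fn); (8,1,fn); (9,5,arg); (9,8,fn)
final:
nodes: 1:T, 5:D, 6:A, 7:A, 8:A, 9:A
edges: (6,5,arg); (6,9,fn); (7,6,fn); (8,1,fn); (9,5,arg); (9,8,fn)


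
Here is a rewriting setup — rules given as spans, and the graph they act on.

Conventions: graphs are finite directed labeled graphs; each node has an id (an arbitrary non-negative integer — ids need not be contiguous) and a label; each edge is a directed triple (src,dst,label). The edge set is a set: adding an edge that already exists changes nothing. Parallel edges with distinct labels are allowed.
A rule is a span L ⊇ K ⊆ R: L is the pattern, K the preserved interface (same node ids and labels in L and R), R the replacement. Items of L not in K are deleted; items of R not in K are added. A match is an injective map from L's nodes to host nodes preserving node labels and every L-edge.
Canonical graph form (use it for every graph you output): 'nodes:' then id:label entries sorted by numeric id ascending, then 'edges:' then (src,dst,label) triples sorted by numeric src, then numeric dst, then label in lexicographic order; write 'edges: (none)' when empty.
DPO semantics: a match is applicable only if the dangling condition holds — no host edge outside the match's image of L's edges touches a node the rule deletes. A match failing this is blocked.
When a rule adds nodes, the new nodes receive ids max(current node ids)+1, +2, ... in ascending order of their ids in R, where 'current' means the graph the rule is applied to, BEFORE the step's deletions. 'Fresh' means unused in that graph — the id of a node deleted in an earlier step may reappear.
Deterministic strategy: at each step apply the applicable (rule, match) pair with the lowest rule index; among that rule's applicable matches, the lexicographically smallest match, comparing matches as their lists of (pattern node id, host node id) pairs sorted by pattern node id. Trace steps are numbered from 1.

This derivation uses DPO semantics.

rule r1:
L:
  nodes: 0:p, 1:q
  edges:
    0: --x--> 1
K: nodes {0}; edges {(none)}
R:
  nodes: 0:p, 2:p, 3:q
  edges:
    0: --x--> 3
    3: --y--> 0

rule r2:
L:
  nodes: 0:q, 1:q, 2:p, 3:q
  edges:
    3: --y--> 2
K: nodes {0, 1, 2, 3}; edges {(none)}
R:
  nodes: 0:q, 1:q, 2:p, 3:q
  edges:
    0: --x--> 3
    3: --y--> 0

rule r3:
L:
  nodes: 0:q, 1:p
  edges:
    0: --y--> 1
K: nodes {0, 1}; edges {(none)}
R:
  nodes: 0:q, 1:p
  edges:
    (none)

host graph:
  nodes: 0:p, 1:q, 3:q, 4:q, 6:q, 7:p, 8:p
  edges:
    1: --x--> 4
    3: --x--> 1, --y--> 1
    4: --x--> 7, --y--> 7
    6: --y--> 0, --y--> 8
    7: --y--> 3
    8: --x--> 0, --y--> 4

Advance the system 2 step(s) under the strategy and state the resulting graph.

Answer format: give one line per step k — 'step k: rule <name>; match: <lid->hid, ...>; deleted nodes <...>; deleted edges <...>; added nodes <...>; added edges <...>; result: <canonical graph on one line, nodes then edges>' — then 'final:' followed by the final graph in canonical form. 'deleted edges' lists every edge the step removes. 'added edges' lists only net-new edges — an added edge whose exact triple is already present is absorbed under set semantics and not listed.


step 1: rule r2; match: 0->1, 1->3, 2->0, 3->6; deleted nodes (none); deleted edges (6,0,y); added nodes (none); added edges (1,6,x); (6,1,y); result: nodes: 0:p, 1:q, 3:q, 4:q, 6:q, 7:p, 8:p edges: (1,4,x); (1,6,x); (3,1,x); (3,1,y); (4,7,x); (4,7,y); (6,1,y); (6,8,y); (7,3,y); (8,0,x); (8,4,y)
step 2: rule r2; match: 0->1, 1->3, 2->7, 3->4; deleted nodes (none); deleted edges (4,7,y); added nodes (none); added edges (4,1,y); result: nodes: 0:p, 1:q, 3:q, 4:q, 6:q, 7:p, 8:p edges: (1,4,x); (1,6,x); (3,1,x); (3,1,y); (4,1,y); (4,7,x); (6,1,y); (6,8,y); (7,3,y); (8,0,x); (8,4,y)
final:
nodes: 0:p, 1:q, 3:q, 4:q, 6:q, 7:p, 8:p
edges: (1,4,x); (1,6,x); (3,1,x); (3,1,y); (4,1,y); (4,7,x); (6,1,y); (6,8,y); (7,3,y); (8,0,x); (8,4,y)


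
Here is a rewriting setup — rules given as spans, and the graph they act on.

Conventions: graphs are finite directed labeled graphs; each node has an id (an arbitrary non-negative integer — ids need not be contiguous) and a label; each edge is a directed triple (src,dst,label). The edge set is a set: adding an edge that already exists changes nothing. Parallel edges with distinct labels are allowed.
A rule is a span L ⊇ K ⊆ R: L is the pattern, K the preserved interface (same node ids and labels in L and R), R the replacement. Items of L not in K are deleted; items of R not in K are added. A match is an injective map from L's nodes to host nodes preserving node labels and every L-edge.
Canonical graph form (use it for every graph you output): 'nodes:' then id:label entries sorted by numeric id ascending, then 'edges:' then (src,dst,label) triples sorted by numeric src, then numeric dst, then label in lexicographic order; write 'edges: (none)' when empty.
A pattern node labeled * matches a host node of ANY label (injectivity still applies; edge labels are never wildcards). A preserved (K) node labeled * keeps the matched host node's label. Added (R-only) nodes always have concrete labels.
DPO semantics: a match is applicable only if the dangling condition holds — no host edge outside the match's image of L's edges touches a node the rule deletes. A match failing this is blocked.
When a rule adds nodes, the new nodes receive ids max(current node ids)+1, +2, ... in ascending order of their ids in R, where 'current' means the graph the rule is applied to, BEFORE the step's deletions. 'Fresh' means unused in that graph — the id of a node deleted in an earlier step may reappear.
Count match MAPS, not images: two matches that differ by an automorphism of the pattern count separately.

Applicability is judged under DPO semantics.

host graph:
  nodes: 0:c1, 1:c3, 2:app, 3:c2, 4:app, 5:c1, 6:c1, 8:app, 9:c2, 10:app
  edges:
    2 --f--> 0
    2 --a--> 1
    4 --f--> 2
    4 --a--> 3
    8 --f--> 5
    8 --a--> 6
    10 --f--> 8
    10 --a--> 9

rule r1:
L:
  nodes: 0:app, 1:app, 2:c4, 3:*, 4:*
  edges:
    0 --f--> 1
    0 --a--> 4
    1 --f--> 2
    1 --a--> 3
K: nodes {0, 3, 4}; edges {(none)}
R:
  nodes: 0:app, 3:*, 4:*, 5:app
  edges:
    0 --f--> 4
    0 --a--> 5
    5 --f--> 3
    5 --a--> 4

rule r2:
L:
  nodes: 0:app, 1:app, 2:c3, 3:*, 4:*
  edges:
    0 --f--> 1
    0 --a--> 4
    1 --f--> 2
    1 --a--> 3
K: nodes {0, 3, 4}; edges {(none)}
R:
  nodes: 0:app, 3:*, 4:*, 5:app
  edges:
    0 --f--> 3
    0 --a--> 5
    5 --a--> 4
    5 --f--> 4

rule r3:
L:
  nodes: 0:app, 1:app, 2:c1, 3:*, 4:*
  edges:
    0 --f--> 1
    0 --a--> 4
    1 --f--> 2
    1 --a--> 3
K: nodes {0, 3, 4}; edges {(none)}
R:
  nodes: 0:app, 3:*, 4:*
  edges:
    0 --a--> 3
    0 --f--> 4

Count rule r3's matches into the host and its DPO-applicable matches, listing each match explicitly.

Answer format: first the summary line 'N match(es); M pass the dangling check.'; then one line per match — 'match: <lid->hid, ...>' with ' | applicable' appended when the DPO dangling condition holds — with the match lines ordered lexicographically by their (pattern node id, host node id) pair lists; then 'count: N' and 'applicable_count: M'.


2 match(es); 2 pass the dangling check.
match: 0->4, 1->2, 2->0, 3->1, 4->3 | applicable
match: 0->10, 1->8, 2->5, 3->6, 4->9 | applicable
count: 2
applicable_count: 2


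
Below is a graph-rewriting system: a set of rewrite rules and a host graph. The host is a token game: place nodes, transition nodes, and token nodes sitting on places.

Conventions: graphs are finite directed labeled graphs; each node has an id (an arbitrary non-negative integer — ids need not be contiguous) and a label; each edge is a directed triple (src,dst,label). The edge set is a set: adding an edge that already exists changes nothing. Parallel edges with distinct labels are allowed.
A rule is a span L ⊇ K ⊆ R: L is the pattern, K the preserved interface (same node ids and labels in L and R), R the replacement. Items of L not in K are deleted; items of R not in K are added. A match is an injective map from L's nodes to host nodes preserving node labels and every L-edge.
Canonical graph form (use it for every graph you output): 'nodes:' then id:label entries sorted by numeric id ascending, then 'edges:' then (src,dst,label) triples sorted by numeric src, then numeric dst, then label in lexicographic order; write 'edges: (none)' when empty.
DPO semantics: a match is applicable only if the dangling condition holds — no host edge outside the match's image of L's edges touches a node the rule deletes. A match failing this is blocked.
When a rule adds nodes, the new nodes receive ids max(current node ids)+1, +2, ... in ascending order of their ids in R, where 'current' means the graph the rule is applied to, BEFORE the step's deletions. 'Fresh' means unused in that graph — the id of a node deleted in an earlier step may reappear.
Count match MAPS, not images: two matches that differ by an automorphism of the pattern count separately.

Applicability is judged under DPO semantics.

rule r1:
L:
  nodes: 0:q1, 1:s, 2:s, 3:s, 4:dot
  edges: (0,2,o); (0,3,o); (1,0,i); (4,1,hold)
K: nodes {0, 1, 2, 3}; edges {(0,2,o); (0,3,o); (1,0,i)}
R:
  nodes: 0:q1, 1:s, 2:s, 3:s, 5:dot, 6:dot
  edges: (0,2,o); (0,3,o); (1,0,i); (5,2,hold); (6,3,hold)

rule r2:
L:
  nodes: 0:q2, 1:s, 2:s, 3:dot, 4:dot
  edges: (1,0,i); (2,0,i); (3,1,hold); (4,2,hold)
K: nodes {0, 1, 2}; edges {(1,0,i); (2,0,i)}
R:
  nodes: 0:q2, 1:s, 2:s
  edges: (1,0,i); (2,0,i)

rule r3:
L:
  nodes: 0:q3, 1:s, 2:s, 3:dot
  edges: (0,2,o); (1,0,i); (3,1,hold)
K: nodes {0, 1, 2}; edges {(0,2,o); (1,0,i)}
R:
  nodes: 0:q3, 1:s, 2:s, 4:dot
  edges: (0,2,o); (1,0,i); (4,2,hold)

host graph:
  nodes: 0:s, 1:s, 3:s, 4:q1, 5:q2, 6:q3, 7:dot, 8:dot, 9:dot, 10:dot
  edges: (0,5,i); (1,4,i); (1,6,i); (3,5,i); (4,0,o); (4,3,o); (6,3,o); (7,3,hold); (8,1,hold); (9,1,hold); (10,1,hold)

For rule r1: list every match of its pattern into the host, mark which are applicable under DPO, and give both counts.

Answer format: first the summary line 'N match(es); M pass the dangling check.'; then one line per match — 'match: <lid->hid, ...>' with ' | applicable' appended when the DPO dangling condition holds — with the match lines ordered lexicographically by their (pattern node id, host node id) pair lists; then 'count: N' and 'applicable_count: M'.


6 match(es); 6 pass the dangling check.
match: 0->4, 1->1, 2->0, 3->3, 4->8 | applicable
match: 0->4, 1->1, 2->0, 3->3, 4->9 | applicable
match: 0->4, 1->1, 2->0, 3->3, 4->10 | applicable
match: 0->4, 1->1, 2->3, 3->0, 4->8 | applicable
match: 0->4, 1->1, 2->3, 3->0, 4->9 | applicable
match: 0->4, 1->1, 2->3, 3->0, 4->10 | applicable
count: 6
applicable_count: 6


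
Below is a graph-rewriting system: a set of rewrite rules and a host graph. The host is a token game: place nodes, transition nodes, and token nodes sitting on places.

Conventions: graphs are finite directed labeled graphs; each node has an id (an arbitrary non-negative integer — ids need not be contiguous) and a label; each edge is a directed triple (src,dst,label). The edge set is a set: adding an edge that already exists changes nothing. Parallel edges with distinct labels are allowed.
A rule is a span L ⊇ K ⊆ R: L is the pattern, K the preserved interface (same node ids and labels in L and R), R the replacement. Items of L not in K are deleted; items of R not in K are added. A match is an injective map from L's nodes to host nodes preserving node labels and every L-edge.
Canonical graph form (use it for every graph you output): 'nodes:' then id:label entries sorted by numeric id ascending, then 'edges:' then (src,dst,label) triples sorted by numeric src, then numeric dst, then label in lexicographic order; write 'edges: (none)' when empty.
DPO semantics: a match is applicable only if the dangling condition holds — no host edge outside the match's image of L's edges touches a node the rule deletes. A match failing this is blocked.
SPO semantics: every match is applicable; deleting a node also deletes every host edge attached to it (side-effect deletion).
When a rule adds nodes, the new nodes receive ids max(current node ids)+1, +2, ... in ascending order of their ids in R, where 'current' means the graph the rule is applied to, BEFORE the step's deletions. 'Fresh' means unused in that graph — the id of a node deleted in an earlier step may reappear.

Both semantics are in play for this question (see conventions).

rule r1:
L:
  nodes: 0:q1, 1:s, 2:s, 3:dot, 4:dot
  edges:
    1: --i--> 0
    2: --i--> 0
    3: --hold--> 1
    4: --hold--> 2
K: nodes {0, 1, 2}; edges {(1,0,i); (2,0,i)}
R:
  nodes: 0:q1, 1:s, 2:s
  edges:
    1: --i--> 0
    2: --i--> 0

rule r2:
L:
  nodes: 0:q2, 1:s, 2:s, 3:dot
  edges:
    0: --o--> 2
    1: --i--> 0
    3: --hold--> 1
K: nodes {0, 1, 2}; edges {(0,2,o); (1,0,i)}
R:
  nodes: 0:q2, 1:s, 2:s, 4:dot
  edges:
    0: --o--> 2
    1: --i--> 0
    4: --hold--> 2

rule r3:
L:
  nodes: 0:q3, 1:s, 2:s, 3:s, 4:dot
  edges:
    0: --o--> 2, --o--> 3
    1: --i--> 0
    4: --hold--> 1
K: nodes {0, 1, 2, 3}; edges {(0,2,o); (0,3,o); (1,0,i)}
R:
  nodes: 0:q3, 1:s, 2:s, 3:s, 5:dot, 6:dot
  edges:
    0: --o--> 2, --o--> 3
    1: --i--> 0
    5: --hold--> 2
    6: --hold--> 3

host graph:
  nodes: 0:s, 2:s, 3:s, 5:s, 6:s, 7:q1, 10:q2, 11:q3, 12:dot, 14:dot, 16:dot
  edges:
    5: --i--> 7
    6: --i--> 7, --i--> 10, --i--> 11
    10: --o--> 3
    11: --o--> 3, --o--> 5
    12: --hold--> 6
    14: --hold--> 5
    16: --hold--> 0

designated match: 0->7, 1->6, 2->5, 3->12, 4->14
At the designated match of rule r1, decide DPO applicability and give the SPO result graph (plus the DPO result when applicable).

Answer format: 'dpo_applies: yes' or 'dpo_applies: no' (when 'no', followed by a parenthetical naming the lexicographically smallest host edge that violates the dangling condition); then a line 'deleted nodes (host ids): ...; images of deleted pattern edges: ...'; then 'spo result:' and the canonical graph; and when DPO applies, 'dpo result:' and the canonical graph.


dpo_applies: yes
deleted nodes (host ids): 12, 14; images of deleted pattern edges: (12,6,hold); (14,5,hold)
spo result:
nodes: 0:s, 2:s, 3:s, 5:s, 6:s, 7:q1, 10:q2, 11:q3, 16:dot
edges: (5,7,i); (6,7,i); (6,10,i); (6,11,i); (10,3,o); (11,3,o); (11,5,o); (16,0,hold)
dpo result:
nodes: 0:s, 2:s, 3:s, 5:s, 6:s, 7:q1, 10:q2, 11:q3, 16:dot
edges: (5,7,i); (6,7,i); (6,10,i); (6,11,i); (10,3,o); (11,3,o); (11,5,o); (16,0,hold)


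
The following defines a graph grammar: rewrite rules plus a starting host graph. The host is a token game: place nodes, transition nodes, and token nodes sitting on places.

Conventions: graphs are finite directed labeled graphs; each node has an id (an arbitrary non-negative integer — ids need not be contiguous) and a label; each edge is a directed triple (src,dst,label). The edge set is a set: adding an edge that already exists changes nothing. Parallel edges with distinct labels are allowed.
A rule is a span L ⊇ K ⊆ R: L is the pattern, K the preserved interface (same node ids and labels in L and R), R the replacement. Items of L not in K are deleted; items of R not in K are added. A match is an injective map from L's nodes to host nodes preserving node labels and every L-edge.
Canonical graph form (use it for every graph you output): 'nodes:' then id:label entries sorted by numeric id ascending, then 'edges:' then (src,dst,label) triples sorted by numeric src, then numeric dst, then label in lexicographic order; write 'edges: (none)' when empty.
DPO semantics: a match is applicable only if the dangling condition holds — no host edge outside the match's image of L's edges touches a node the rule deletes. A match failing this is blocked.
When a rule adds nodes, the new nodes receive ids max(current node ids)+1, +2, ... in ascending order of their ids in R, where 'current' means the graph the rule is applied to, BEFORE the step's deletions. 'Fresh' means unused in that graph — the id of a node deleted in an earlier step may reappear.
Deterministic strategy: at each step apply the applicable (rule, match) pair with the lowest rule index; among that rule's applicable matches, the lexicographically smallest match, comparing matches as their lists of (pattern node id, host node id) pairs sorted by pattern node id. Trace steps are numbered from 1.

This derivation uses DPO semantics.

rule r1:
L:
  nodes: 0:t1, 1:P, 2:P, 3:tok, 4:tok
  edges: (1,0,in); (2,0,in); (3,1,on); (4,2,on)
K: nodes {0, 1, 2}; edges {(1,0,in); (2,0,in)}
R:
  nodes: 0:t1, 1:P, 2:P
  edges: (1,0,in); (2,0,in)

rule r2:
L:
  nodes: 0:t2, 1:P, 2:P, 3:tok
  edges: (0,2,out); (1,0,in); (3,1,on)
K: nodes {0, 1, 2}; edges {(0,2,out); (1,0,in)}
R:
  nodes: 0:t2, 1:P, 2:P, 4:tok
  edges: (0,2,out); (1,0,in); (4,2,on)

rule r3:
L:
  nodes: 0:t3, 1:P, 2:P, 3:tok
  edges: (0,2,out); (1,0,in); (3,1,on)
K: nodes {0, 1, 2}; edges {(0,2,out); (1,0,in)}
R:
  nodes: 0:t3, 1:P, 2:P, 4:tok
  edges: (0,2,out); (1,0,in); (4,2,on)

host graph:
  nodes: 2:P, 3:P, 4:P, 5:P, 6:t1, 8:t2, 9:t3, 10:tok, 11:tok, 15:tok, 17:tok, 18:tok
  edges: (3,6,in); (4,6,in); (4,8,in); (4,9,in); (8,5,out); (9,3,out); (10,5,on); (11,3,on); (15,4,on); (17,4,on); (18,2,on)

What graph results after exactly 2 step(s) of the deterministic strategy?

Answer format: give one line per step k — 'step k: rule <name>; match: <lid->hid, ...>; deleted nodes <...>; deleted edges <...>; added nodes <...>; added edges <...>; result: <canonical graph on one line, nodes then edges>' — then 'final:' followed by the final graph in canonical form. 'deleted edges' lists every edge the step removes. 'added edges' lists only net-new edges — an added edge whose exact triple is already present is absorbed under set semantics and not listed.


step 1: rule r1; match: 0->6, 1->3, 2->4, 3->11, 4->15; deleted nodes 11, 15; deleted edges (11,3,on); (15,4,on); added nodes (none); added edges (none); result: nodes: 2:P, 3:P, 4:P, 5:P, 6:t1, 8:t2, 9:t3, 10:tok, 17:tok, 18:tok edges: (3,6,in); (4,6,in); (4,8,in); (4,9,in); (8,5,out); (9,3,out); (10,5,on); (17,4,on); (18,2,on)
step 2: rule r2; match: 0->8, 1->4, 2->5, 3->17; deleted nodes 17; deleted edges (17,4,on); added nodes 19; added edges (19,5,on); result: nodes: 2:P, 3:P, 4:P, 5:P, 6:t1, 8:t2, 9:t3, 10:tok, 18:tok, 19:tok edges: (3,6,in); (4,6,in); (4,8,in); (4,9,in); (8,5,out); (9,3,out); (10,5,on); (18,2,on); (19,5,on)
final:
nodes: 2:P, 3:P, 4:P, 5:P, 6:t1, 8:t2, 9:t3, 10:tok, 18:tok, 19:tok
edges: (3,6,in); (4,6,in); (4,8,in); (4,9,in); (8,5,out); (9,3,out); (10,5,on); (18,2,on); (19,5,on)
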